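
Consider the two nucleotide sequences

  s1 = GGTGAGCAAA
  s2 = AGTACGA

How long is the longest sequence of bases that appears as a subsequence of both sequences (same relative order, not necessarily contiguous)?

5

One common subsequence of length 5: G (s1 #2, s2 #2), then T (s1 #3, s2 #3), then A (s1 #5, s2 #4), then G (s1 #6, s2 #6), then A (s1 #10, s2 #7). dp[10][7] = 5 confirms this is the maximum.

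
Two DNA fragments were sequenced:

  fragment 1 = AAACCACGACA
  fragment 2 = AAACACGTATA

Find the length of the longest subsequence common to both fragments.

9

One common subsequence of length 9: A [1,1] → A [2,2] → A [3,3] → C [5,4] → A [6,5] → C [7,6] → G [8,7] → A [9,9] → A [11,11]. Since dp[11][11] = 9, nothing longer is possible.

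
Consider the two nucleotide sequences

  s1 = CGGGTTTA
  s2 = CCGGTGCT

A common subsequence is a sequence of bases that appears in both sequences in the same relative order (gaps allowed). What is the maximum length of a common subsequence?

Let dp[i][j] be the LCS length of the first i bases of s1 and the first j bases of s2. dp[i][j] = dp[i-1][j-1]+1 when the i-th and j-th bases match, else max(dp[i-1][j], dp[i][j-1]).
    ·  C  C  G  G  T  G  C  T
 ·  0  0  0  0  0  0  0  0  0
 C  0  1  1  1  1  1  1  1  1
 G  0  1  1  2  2  2  2  2  2
 G  0  1  1  2  3  3  3  3  3
 G  0  1  1  2  3  3  4  4  4
 T  0  1  1  2  3  4  4  4  5
 T  0  1  1  2  3  4  4  4  5
 T  0  1  1  2  3  4  4  4  5
 A  0  1  1  2  3  4  4  4  5
dp[8][8] = 5. One LCS (by backtracking along matches): CGGGT.

5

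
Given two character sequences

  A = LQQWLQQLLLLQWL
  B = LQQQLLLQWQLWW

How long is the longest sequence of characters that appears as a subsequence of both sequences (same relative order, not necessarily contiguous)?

Match L at A[1]=B[1], Q at A[3]=B[2], Q at A[6]=B[3], Q at A[7]=B[4], L at A[9]=B[5], L at A[10]=B[6], L at A[11]=B[7], Q at A[12]=B[8], W at A[13]=B[9], L at A[14]=B[11] — 10 characters in the same relative order in both. The LCS DP gives dp[14][13] = 10, so this is optimal.

10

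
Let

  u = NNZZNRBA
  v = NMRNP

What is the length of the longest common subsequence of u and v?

Let dp[i][j] be the LCS length of the first i characters of u and the first j characters of v. dp[i][j] = dp[i-1][j-1]+1 when the i-th and j-th characters match, else max(dp[i-1][j], dp[i][j-1]).
    ·  N  M  R  N  P
 ·  0  0  0  0  0  0
 N  0  1  1  1  1  1
 N  0  1  1  1  2  2
 Z  0  1  1  1  2  2
 Z  0  1  1  1  2  2
 N  0  1  1  1  2  2
 R  0  1  1  2  2  2
 B  0  1  1  2  2  2
 A  0  1  1  2  2  2
dp[8][5] = 2. One LCS (by backtracking along matches): NN.

2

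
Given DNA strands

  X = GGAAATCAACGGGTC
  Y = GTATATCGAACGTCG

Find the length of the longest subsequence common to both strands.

Pick G [1,1]; then A [3,3]; then A [5,5]; then T [6,6]; then C [7,7]; then A [8,9]; then A [9,10]; then C [10,11]; then G [13,12]; then T [14,13]; then C [15,14]; all 11 bases appear in both, in order. The LCS DP gives dp[15][15] = 11, so this is optimal.

11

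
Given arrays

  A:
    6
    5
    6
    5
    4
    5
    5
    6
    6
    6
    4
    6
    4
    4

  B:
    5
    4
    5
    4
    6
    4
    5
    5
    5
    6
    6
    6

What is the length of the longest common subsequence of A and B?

One common subsequence of length 8: 5 at A[2]=B[3]; then 6 at A[3]=B[5]; then 5 at A[4]=B[7]; then 5 at A[6]=B[8]; then 5 at A[7]=B[9]; then 6 at A[9]=B[10]; then 6 at A[10]=B[11]; then 6 at A[12]=B[12], and the DP table's final entry dp[14][12] is also 8, so no common subsequence is longer.

8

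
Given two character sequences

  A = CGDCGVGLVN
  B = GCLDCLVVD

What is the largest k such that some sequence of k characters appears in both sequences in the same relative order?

5

Let dp[i][j] be the LCS length of the first i characters of A and the first j characters of B. dp[i][j] = dp[i-1][j-1]+1 when the i-th and j-th characters match, else max(dp[i-1][j], dp[i][j-1]).
    ·  G  C  L  D  C  L  V  V  D
 ·  0  0  0  0  0  0  0  0  0  0
 C  0  0  1  1  1  1  1  1  1  1
 G  0  1  1  1  1  1  1  1  1  1
 D  0  1  1  1  2  2  2  2  2  2
 C  0  1  2  2  2  3  3  3  3  3
 G  0  1  2  2  2  3  3  3  3  3
 V  0  1  2  2  2  3  3  4  4  4
 G  0  1  2  2  2  3  3  4  4  4
 L  0  1  2  3  3  3  4  4  4  4
 V  0  1  2  3  3  3  4  5  5  5
 N  0  1  2  3  3  3  4  5  5  5
dp[10][9] = 5. One LCS (by backtracking along matches): CDCVV.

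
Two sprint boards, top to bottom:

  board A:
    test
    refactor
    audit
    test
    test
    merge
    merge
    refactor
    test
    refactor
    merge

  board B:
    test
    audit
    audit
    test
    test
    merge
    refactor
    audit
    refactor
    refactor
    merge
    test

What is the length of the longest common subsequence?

8

Match test (board A #1, board B #1); then audit (board A #3, board B #3); then test (board A #4, board B #4); then test (board A #5, board B #5); then merge (board A #6, board B #6); then refactor (board A #8, board B #9); then refactor (board A #10, board B #10); then merge (board A #11, board B #11) — 8 tasks in the same relative order in both, and the DP table's final entry dp[11][12] is also 8, so no common subsequence is longer.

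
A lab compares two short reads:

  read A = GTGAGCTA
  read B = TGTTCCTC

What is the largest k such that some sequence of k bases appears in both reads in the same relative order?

4

Match G (read A #1, read B #2), T (read A #2, read B #4), C (read A #6, read B #6), T (read A #7, read B #7) — 4 bases in the same relative order in both. Since dp[8][8] = 4, nothing longer is possible.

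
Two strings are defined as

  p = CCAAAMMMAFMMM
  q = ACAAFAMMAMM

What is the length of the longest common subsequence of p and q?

9

Let dp[i][j] be the LCS length of the first i characters of p and the first j characters of q. dp[i][j] = dp[i-1][j-1]+1 when the i-th and j-th characters match, else max(dp[i-1][j], dp[i][j-1]).
    ·  A  C  A  A  F  A  M  M  A  M  M
 ·  0  0  0  0  0  0  0  0  0  0  0  0
 C  0  0  1  1  1  1  1  1  1  1  1  1
 C  0  0  1  1  1  1  1  1  1  1  1  1
 A  0  1  1  2  2  2  2  2  2  2  2  2
 A  0  1  1  2  3  3  3  3  3  3  3  3
 A  0  1  1  2  3  3  4  4  4  4  4  4
 M  0  1  1  2  3  3  4  5  5  5  5  5
 M  0  1  1  2  3  3  4  5  6  6  6  6
 M  0  1  1  2  3  3  4  5  6  6  7  7
 A  0  1  1  2  3  3  4  5  6  7  7  7
 F  0  1  1  2  3  4  4  5  6  7  7  7
 M  0  1  1  2  3  4  4  5  6  7  8  8
 M  0  1  1  2  3  4  4  5  6  7  8  9
 M  0  1  1  2  3  4  4  5  6  7  8  9
dp[13][11] = 9. One LCS (by backtracking along matches): CAAAMMAMM.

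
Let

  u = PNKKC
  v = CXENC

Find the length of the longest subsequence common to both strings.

Pick N at u[2]=v[4], then C at u[5]=v[5]; all 2 characters appear in both, in order. Since dp[5][5] = 2, nothing longer is possible.

2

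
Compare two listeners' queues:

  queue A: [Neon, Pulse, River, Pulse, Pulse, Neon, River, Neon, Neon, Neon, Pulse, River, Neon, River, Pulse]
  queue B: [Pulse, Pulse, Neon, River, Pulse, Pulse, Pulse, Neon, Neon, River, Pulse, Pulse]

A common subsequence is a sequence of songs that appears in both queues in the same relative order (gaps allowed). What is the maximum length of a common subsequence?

8

Pick Neon [1,3]; then Pulse [2,5]; then Pulse [4,6]; then Pulse [5,7]; then Neon [6,9]; then River [7,10]; then Pulse [11,11]; then Pulse [15,12]; all 8 songs appear in both, in order. The LCS DP gives dp[15][12] = 8, so this is optimal.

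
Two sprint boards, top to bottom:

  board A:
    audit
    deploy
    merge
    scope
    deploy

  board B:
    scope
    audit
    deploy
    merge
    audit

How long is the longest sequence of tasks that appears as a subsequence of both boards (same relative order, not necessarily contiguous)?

3

Taking audit [1,2], deploy [2,3], merge [3,4] gives a common subsequence of length 3. Since dp[5][5] = 3, nothing longer is possible.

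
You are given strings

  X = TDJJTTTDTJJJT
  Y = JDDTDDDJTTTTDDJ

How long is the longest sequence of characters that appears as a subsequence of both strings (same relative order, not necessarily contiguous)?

Pick T (X #1, Y #4) → D (X #2, Y #7) → J (X #3, Y #8) → T (X #5, Y #10) → T (X #6, Y #11) → T (X #7, Y #12) → D (X #8, Y #14) → J (X #12, Y #15); all 8 characters appear in both, in order, and the DP table's final entry dp[13][15] is also 8, so no common subsequence is longer.

8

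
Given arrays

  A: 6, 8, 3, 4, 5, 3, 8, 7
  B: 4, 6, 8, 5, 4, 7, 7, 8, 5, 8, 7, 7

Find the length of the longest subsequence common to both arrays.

Match 6 at A[1]=B[2]; then 8 at A[2]=B[3]; then 4 at A[4]=B[5]; then 5 at A[5]=B[9]; then 8 at A[7]=B[10]; then 7 at A[8]=B[12] — 6 values in the same relative order in both. Since dp[8][12] = 6, nothing longer is possible.

6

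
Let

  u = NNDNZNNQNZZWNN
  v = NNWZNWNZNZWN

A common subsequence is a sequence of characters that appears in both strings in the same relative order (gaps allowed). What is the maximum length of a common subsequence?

9

Pick N [1,1]; then N [2,2]; then Z [5,4]; then N [6,5]; then N [7,7]; then N [9,9]; then Z [11,10]; then W [12,11]; then N [14,12]; all 9 characters appear in both, in order. The LCS DP gives dp[14][12] = 9, so this is optimal.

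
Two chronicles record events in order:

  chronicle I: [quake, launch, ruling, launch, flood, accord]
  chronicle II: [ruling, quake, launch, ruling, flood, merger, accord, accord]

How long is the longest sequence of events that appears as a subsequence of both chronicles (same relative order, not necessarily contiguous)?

5

Taking quake [1,2], launch [2,3], ruling [3,4], flood [5,5], accord [6,8] gives a common subsequence of length 5. Since dp[6][8] = 5, nothing longer is possible.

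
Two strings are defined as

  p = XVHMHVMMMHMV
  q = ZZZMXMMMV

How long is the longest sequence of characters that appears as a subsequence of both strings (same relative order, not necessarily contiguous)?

Pick X at p[1]=q[5], then M at p[8]=q[6], then M at p[9]=q[7], then M at p[11]=q[8], then V at p[12]=q[9]; all 5 characters appear in both, in order. dp[12][9] = 5 confirms this is the maximum.

5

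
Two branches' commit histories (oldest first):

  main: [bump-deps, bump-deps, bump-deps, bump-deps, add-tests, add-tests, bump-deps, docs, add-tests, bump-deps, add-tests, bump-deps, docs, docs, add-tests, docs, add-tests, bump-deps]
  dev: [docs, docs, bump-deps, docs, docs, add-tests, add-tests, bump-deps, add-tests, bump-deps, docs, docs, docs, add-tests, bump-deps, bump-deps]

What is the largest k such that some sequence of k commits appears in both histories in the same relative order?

Taking bump-deps (main #1, dev #3); then add-tests (main #6, dev #6); then add-tests (main #9, dev #7); then bump-deps (main #10, dev #8); then add-tests (main #11, dev #9); then bump-deps (main #12, dev #10); then docs (main #13, dev #11); then docs (main #14, dev #12); then docs (main #16, dev #13); then add-tests (main #17, dev #14); then bump-deps (main #18, dev #16) gives a common subsequence of length 11. The LCS DP gives dp[18][16] = 11, so this is optimal.

11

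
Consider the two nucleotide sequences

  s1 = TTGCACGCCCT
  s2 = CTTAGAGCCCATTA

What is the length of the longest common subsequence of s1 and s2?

Taking T [1,2]; then T [2,3]; then G [3,5]; then A [5,6]; then G [7,7]; then C [8,8]; then C [9,9]; then C [10,10]; then T [11,13] gives a common subsequence of length 9. Since dp[11][14] = 9, nothing longer is possible.

9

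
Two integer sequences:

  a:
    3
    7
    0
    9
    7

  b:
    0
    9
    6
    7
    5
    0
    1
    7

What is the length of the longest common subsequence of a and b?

One common subsequence of length 3: 7 (a #2, b #4); then 0 (a #3, b #6); then 7 (a #5, b #8). dp[5][8] = 3 confirms this is the maximum.

3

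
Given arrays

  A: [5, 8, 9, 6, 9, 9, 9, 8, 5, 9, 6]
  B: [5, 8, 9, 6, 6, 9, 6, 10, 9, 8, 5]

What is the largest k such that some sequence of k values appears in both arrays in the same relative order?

8

Pick 5 (A #1, B #1), then 8 (A #2, B #2), then 9 (A #3, B #3), then 6 (A #4, B #5), then 9 (A #5, B #6), then 9 (A #7, B #9), then 8 (A #8, B #10), then 5 (A #9, B #11); all 8 values appear in both, in order, and the DP table's final entry dp[11][11] is also 8, so no common subsequence is longer.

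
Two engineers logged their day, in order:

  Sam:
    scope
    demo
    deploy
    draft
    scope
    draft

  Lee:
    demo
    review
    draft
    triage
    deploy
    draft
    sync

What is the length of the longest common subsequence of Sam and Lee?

3

Match demo [2,1], deploy [3,5], draft [4,6] — 3 tasks in the same relative order in both. Since dp[6][7] = 3, nothing longer is possible.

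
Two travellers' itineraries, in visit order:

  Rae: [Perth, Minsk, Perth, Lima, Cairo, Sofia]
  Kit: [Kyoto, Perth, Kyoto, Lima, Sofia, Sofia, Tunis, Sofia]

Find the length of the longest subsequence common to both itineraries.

3

Taking Perth [1,2], Lima [4,4], Sofia [6,8] gives a common subsequence of length 3. dp[6][8] = 3 confirms this is the maximum.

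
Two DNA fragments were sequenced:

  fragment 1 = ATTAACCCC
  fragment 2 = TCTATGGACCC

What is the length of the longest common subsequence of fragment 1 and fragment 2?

7

Taking T at fragment 1[2]=fragment 2[1] → T at fragment 1[3]=fragment 2[3] → A at fragment 1[4]=fragment 2[4] → A at fragment 1[5]=fragment 2[8] → C at fragment 1[7]=fragment 2[9] → C at fragment 1[8]=fragment 2[10] → C at fragment 1[9]=fragment 2[11] gives a common subsequence of length 7. The LCS DP gives dp[9][11] = 7, so this is optimal.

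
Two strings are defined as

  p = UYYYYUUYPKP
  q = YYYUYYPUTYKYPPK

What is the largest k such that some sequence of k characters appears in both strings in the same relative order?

8

One common subsequence of length 8: Y [2,2] → Y [3,3] → Y [4,5] → Y [5,6] → U [6,8] → Y [8,12] → P [9,14] → K [10,15]. The LCS DP gives dp[11][15] = 8, so this is optimal.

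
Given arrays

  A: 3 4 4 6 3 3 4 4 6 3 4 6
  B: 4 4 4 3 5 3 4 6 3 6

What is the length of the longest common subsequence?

Pick 4 at A[2]=B[2]; then 4 at A[3]=B[3]; then 3 at A[5]=B[4]; then 3 at A[6]=B[6]; then 4 at A[8]=B[7]; then 6 at A[9]=B[8]; then 3 at A[10]=B[9]; then 6 at A[12]=B[10]; all 8 values appear in both, in order. The LCS DP gives dp[12][10] = 8, so this is optimal.

8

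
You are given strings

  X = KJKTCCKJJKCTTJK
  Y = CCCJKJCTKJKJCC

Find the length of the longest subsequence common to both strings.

Taking C at X[5]=Y[2], then C at X[6]=Y[3], then K at X[7]=Y[5], then J at X[9]=Y[6], then C at X[11]=Y[7], then T at X[12]=Y[8], then J at X[14]=Y[10], then K at X[15]=Y[11] gives a common subsequence of length 8. The LCS DP gives dp[15][14] = 8, so this is optimal.

8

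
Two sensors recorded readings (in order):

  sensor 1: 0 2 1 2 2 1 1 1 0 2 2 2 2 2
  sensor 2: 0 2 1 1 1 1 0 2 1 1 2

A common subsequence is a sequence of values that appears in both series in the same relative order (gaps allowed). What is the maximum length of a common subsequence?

9

Taking 0 (sensor 1 #1, sensor 2 #1) → 2 (sensor 1 #2, sensor 2 #2) → 1 (sensor 1 #3, sensor 2 #3) → 1 (sensor 1 #6, sensor 2 #4) → 1 (sensor 1 #7, sensor 2 #5) → 1 (sensor 1 #8, sensor 2 #6) → 0 (sensor 1 #9, sensor 2 #7) → 2 (sensor 1 #10, sensor 2 #8) → 2 (sensor 1 #14, sensor 2 #11) gives a common subsequence of length 9, and the DP table's final entry dp[14][11] is also 9, so no common subsequence is longer.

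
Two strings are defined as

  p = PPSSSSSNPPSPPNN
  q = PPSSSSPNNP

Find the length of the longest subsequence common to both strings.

Let dp[i][j] be the LCS length of the first i characters of p and the first j characters of q. dp[i][j] = dp[i-1][j-1]+1 when the i-th and j-th characters match, else max(dp[i-1][j], dp[i][j-1]).
    ·  P  P  S  S  S  S  P  N  N  P
 ·  0  0  0  0  0  0  0  0  0  0  0
 P  0  1  1  1  1  1  1  1  1  1  1
 P  0  1  2  2  2  2  2  2  2  2  2
 S  0  1  2  3  3  3  3  3  3  3  3
 S  0  1  2  3  4  4  4  4  4  4  4
 S  0  1  2  3  4  5  5  5  5  5  5
 S  0  1  2  3  4  5  6  6  6  6  6
 S  0  1  2  3  4  5  6  6  6  6  6
 N  0  1  2  3  4  5  6  6  7  7  7
 P  0  1  2  3  4  5  6  7  7  7  8
 P  0  1  2  3  4  5  6  7  7  7  8
 S  0  1  2  3  4  5  6  7  7  7  8
 P  0  1  2  3  4  5  6  7  7  7  8
 P  0  1  2  3  4  5  6  7  7  7  8
 N  0  1  2  3  4  5  6  7  8  8  8
 N  0  1  2  3  4  5  6  7  8  9  9
dp[15][10] = 9. One LCS (by backtracking along matches): PPSSSSPNN.

9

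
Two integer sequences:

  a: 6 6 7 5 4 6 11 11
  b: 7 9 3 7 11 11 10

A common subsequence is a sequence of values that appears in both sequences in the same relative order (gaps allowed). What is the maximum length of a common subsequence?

Let dp[i][j] be the LCS length of the first i values of a and the first j values of b. dp[i][j] = dp[i-1][j-1]+1 when the i-th and j-th values match, else max(dp[i-1][j], dp[i][j-1]).
    ·  7  9  3  7 11 11 10
 ·  0  0  0  0  0  0  0  0
 6  0  0  0  0  0  0  0  0
 6  0  0  0  0  0  0  0  0
 7  0  1  1  1  1  1  1  1
 5  0  1  1  1  1  1  1  1
 4  0  1  1  1  1  1  1  1
 6  0  1  1  1  1  1  1  1
11  0  1  1  1  1  2  2  2
11  0  1  1  1  1  2  3  3
dp[8][7] = 3. One LCS (by backtracking along matches): 7, 11, 11.

3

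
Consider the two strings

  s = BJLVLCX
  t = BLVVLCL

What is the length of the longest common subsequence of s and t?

Match B [1,1], then L [3,2], then V [4,4], then L [5,5], then C [6,6] — 5 characters in the same relative order in both. The LCS DP gives dp[7][7] = 5, so this is optimal.

5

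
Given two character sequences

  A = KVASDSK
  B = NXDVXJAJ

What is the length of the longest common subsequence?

2

Let dp[i][j] be the LCS length of the first i characters of A and the first j characters of B. dp[i][j] = dp[i-1][j-1]+1 when the i-th and j-th characters match, else max(dp[i-1][j], dp[i][j-1]).
    ·  N  X  D  V  X  J  A  J
 ·  0  0  0  0  0  0  0  0  0
 K  0  0  0  0  0  0  0  0  0
 V  0  0  0  0  1  1  1  1  1
 A  0  0  0  0  1  1  1  2  2
 S  0  0  0  0  1  1  1  2  2
 D  0  0  0  1  1  1  1  2  2
 S  0  0  0  1  1  1  1  2  2
 K  0  0  0  1  1  1  1  2  2
dp[7][8] = 2. One LCS (by backtracking along matches): VA.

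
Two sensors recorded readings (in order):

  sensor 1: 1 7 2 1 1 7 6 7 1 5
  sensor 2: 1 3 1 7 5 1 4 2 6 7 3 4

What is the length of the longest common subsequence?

Let dp[i][j] be the LCS length of the first i values of sensor 1 and the first j values of sensor 2. dp[i][j] = dp[i-1][j-1]+1 when the i-th and j-th values match, else max(dp[i-1][j], dp[i][j-1]).
    ·  1  3  1  7  5  1  4  2  6  7  3  4
 ·  0  0  0  0  0  0  0  0  0  0  0  0  0
 1  0  1  1  1  1  1  1  1  1  1  1  1  1
 7  0  1  1  1  2  2  2  2  2  2  2  2  2
 2  0  1  1  1  2  2  2  2  3  3  3  3  3
 1  0  1  1  2  2  2  3  3  3  3  3  3  3
 1  0  1  1  2  2  2  3  3  3  3  3  3  3
 7  0  1  1  2  3  3  3  3  3  3  4  4  4
 6  0  1  1  2  3  3  3  3  3  4  4  4  4
 7  0  1  1  2  3  3  3  3  3  4  5  5  5
 1  0  1  1  2  3  3  4  4  4  4  5  5  5
 5  0  1  1  2  3  4  4  4  4  4  5  5  5
dp[10][12] = 5. One LCS (by backtracking along matches): 1, 7, 2, 6, 7.

5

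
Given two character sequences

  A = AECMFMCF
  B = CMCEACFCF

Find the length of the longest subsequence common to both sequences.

5

Let dp[i][j] be the LCS length of the first i characters of A and the first j characters of B. dp[i][j] = dp[i-1][j-1]+1 when the i-th and j-th characters match, else max(dp[i-1][j], dp[i][j-1]).
    ·  C  M  C  E  A  C  F  C  F
 ·  0  0  0  0  0  0  0  0  0  0
 A  0  0  0  0  0  1  1  1  1  1
 E  0  0  0  0  1  1  1  1  1  1
 C  0  1  1  1  1  1  2  2  2  2
 M  0  1  2  2  2  2  2  2  2  2
 F  0  1  2  2  2  2  2  3  3  3
 M  0  1  2  2  2  2  2  3  3  3
 C  0  1  2  3  3  3  3  3  4  4
 F  0  1  2  3  3  3  3  4  4  5
dp[8][9] = 5. One LCS (by backtracking along matches): ACFCF.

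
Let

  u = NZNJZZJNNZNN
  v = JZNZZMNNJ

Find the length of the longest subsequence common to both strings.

6

Match Z at u[2]=v[2]; then N at u[3]=v[3]; then Z at u[5]=v[4]; then Z at u[6]=v[5]; then N at u[8]=v[7]; then N at u[9]=v[8] — 6 characters in the same relative order in both. The LCS DP gives dp[12][9] = 6, so this is optimal.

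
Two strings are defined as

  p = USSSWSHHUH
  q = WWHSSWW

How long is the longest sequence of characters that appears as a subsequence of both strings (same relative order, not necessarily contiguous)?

3

Let dp[i][j] be the LCS length of the first i characters of p and the first j characters of q. dp[i][j] = dp[i-1][j-1]+1 when the i-th and j-th characters match, else max(dp[i-1][j], dp[i][j-1]).
    ·  W  W  H  S  S  W  W
 ·  0  0  0  0  0  0  0  0
 U  0  0  0  0  0  0  0  0
 S  0  0  0  0  1  1  1  1
 S  0  0  0  0  1  2  2  2
 S  0  0  0  0  1  2  2  2
 W  0  1  1  1  1  2  3  3
 S  0  1  1  1  2  2  3  3
 H  0  1  1  2  2  2  3  3
 H  0  1  1  2  2  2  3  3
 U  0  1  1  2  2  2  3  3
 H  0  1  1  2  2  2  3  3
dp[10][7] = 3. One LCS (by backtracking along matches): SSW.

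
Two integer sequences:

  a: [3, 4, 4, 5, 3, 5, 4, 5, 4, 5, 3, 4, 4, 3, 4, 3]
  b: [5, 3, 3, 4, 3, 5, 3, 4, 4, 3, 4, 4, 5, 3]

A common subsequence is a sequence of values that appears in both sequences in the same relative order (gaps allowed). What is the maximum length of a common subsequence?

10

Taking 3 at a[1]=b[3], 4 at a[2]=b[4], 5 at a[4]=b[6], 3 at a[5]=b[7], 4 at a[7]=b[8], 4 at a[9]=b[9], 3 at a[11]=b[10], 4 at a[12]=b[11], 4 at a[13]=b[12], 3 at a[16]=b[14] gives a common subsequence of length 10. Since dp[16][14] = 10, nothing longer is possible.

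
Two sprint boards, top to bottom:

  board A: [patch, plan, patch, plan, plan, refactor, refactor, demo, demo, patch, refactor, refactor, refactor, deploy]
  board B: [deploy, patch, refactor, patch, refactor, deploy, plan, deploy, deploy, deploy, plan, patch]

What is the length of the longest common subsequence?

Match patch at board A[1]=board B[2] → patch at board A[3]=board B[4] → plan at board A[4]=board B[7] → plan at board A[5]=board B[11] → patch at board A[10]=board B[12] — 5 tasks in the same relative order in both. dp[14][12] = 5 confirms this is the maximum.

5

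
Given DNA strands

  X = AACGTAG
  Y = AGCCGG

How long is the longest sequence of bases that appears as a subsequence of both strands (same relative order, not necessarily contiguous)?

4

One common subsequence of length 4: A [1,1]; then C [3,4]; then G [4,5]; then G [7,6]. Since dp[7][6] = 4, nothing longer is possible.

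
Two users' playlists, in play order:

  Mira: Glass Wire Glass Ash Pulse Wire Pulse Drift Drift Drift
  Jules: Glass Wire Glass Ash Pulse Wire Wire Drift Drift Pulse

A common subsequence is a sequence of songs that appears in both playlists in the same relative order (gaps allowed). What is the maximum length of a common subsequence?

8

Match Glass [1,1], then Wire [2,2], then Glass [3,3], then Ash [4,4], then Pulse [5,5], then Wire [6,7], then Drift [8,8], then Drift [9,9] — 8 songs in the same relative order in both. The LCS DP gives dp[10][10] = 8, so this is optimal.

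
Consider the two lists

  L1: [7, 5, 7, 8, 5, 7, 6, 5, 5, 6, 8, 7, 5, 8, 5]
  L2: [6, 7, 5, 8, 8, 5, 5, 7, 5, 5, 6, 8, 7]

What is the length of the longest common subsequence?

One common subsequence of length 10: 7 (L1 #1, L2 #2); then 5 (L1 #2, L2 #3); then 8 (L1 #4, L2 #5); then 5 (L1 #5, L2 #7); then 7 (L1 #6, L2 #8); then 5 (L1 #8, L2 #9); then 5 (L1 #9, L2 #10); then 6 (L1 #10, L2 #11); then 8 (L1 #11, L2 #12); then 7 (L1 #12, L2 #13). Since dp[15][13] = 10, nothing longer is possible.

10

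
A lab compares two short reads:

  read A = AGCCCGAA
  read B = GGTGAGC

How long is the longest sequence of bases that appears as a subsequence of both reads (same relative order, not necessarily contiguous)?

Pick A (read A #1, read B #5), then G (read A #2, read B #6), then C (read A #5, read B #7); all 3 bases appear in both, in order. The LCS DP gives dp[8][7] = 3, so this is optimal.

3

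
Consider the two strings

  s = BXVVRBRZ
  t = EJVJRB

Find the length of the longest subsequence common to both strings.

3

Let dp[i][j] be the LCS length of the first i characters of s and the first j characters of t. dp[i][j] = dp[i-1][j-1]+1 when the i-th and j-th characters match, else max(dp[i-1][j], dp[i][j-1]).
    ·  E  J  V  J  R  B
 ·  0  0  0  0  0  0  0
 B  0  0  0  0  0  0  1
 X  0  0  0  0  0  0  1
 V  0  0  0  1  1  1  1
 V  0  0  0  1  1  1  1
 R  0  0  0  1  1  2  2
 B  0  0  0  1  1  2  3
 R  0  0  0  1  1  2  3
 Z  0  0  0  1  1  2  3
dp[8][6] = 3. One LCS (by backtracking along matches): VRB.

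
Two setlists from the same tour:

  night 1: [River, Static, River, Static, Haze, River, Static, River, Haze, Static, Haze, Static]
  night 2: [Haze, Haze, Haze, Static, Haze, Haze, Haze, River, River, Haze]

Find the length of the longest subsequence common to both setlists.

Taking Static (night 1 #2, night 2 #4), Haze (night 1 #5, night 2 #7), River (night 1 #6, night 2 #8), River (night 1 #8, night 2 #9), Haze (night 1 #11, night 2 #10) gives a common subsequence of length 5. dp[12][10] = 5 confirms this is the maximum.

5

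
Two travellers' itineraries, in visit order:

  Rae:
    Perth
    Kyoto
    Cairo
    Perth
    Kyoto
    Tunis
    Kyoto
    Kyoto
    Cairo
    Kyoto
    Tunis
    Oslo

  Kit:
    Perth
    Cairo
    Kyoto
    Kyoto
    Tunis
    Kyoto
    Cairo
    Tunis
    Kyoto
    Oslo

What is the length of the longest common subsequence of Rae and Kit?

Pick Perth at Rae[1]=Kit[1]; then Kyoto at Rae[2]=Kit[3]; then Kyoto at Rae[5]=Kit[4]; then Tunis at Rae[6]=Kit[5]; then Kyoto at Rae[8]=Kit[6]; then Cairo at Rae[9]=Kit[7]; then Kyoto at Rae[10]=Kit[9]; then Oslo at Rae[12]=Kit[10]; all 8 stops appear in both, in order. Since dp[12][10] = 8, nothing longer is possible.

8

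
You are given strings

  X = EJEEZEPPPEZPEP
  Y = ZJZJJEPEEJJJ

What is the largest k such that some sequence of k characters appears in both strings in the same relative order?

6

Taking J (X #2, Y #2), then Z (X #5, Y #3), then E (X #6, Y #6), then P (X #9, Y #7), then E (X #10, Y #8), then E (X #13, Y #9) gives a common subsequence of length 6. dp[14][12] = 6 confirms this is the maximum.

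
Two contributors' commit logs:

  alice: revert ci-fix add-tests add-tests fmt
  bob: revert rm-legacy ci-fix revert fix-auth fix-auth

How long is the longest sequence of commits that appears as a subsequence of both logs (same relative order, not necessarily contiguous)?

Pick revert [1,1] → ci-fix [2,3]; all 2 commits appear in both, in order. dp[5][6] = 2 confirms this is the maximum.

2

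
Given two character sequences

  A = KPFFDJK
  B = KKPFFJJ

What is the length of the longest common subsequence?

One common subsequence of length 5: K (A #1, B #2), then P (A #2, B #3), then F (A #3, B #4), then F (A #4, B #5), then J (A #6, B #7). Since dp[7][7] = 5, nothing longer is possible.

5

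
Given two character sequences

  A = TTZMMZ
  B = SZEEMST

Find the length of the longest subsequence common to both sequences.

2

One common subsequence of length 2: Z (A #3, B #2), M (A #4, B #5), and the DP table's final entry dp[6][7] is also 2, so no common subsequence is longer.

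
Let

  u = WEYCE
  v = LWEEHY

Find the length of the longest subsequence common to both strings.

3

Let dp[i][j] be the LCS length of the first i characters of u and the first j characters of v. dp[i][j] = dp[i-1][j-1]+1 when the i-th and j-th characters match, else max(dp[i-1][j], dp[i][j-1]).
    ·  L  W  E  E  H  Y
 ·  0  0  0  0  0  0  0
 W  0  0  1  1  1  1  1
 E  0  0  1  2  2  2  2
 Y  0  0  1  2  2  2  3
 C  0  0  1  2  2  2  3
 E  0  0  1  2  3  3  3
dp[5][6] = 3. One LCS (by backtracking along matches): WEY.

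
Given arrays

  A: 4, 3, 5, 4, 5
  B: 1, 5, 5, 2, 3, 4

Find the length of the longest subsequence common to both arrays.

Taking 3 at A[2]=B[5], 4 at A[4]=B[6] gives a common subsequence of length 2. The LCS DP gives dp[5][6] = 2, so this is optimal.

2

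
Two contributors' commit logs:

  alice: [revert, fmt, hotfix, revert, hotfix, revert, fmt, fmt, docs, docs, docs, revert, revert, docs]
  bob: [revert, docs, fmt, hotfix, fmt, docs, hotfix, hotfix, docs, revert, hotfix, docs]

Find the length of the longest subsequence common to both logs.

8

Taking revert [1,1] → fmt [2,3] → hotfix [5,4] → fmt [8,5] → docs [9,6] → docs [11,9] → revert [12,10] → docs [14,12] gives a common subsequence of length 8. dp[14][12] = 8 confirms this is the maximum.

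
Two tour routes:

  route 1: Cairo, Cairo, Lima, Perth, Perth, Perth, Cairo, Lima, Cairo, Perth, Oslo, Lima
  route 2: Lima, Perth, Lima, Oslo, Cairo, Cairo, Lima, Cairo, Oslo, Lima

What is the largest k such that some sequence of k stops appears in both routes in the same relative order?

7

Pick Lima [3,1]; then Perth [4,2]; then Cairo [7,6]; then Lima [8,7]; then Cairo [9,8]; then Oslo [11,9]; then Lima [12,10]; all 7 stops appear in both, in order. Since dp[12][10] = 7, nothing longer is possible.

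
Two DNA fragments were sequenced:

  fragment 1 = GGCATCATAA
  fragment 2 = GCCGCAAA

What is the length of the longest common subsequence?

6

Let dp[i][j] be the LCS length of the first i bases of fragment 1 and the first j bases of fragment 2. dp[i][j] = dp[i-1][j-1]+1 when the i-th and j-th bases match, else max(dp[i-1][j], dp[i][j-1]).
    ·  G  C  C  G  C  A  A  A
 ·  0  0  0  0  0  0  0  0  0
 G  0  1  1  1  1  1  1  1  1
 G  0  1  1  1  2  2  2  2  2
 C  0  1  2  2  2  3  3  3  3
 A  0  1  2  2  2  3  4  4  4
 T  0  1  2  2  2  3  4  4  4
 C  0  1  2  3  3  3  4  4  4
 A  0  1  2  3  3  3  4  5  5
 T  0  1  2  3  3  3  4  5  5
 A  0  1  2  3  3  3  4  5  6
 A  0  1  2  3  3  3  4  5  6
dp[10][8] = 6. One LCS (by backtracking along matches): GGCAAA.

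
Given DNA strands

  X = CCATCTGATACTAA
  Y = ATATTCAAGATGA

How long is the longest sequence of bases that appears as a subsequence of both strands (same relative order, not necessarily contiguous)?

7

Match A [3,3], then T [4,5], then C [5,6], then G [7,9], then A [8,10], then T [9,11], then A [14,13] — 7 bases in the same relative order in both. The LCS DP gives dp[14][13] = 7, so this is optimal.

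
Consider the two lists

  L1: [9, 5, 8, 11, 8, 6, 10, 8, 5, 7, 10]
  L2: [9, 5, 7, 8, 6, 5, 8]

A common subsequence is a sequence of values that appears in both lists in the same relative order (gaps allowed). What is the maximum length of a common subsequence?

Taking 9 (L1 #1, L2 #1), then 5 (L1 #2, L2 #2), then 8 (L1 #5, L2 #4), then 6 (L1 #6, L2 #5), then 8 (L1 #8, L2 #7) gives a common subsequence of length 5. Since dp[11][7] = 5, nothing longer is possible.

5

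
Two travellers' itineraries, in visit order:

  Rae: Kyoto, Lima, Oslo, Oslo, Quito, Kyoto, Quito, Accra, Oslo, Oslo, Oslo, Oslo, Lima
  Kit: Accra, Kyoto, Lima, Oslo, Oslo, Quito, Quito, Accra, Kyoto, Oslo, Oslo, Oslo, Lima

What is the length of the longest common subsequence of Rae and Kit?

Taking Kyoto at Rae[1]=Kit[2], then Lima at Rae[2]=Kit[3], then Oslo at Rae[3]=Kit[4], then Oslo at Rae[4]=Kit[5], then Quito at Rae[5]=Kit[6], then Quito at Rae[7]=Kit[7], then Accra at Rae[8]=Kit[8], then Oslo at Rae[10]=Kit[10], then Oslo at Rae[11]=Kit[11], then Oslo at Rae[12]=Kit[12], then Lima at Rae[13]=Kit[13] gives a common subsequence of length 11. The LCS DP gives dp[13][13] = 11, so this is optimal.

11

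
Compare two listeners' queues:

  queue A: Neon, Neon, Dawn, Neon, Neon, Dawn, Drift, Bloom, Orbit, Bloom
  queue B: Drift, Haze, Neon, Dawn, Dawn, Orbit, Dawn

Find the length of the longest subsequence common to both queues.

4

Match Neon [2,3], Dawn [3,4], Dawn [6,5], Orbit [9,6] — 4 songs in the same relative order in both. The LCS DP gives dp[10][7] = 4, so this is optimal.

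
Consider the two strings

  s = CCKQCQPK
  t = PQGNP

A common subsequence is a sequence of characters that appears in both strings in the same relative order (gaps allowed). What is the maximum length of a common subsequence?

2

Taking Q [4,2] → P [7,5] gives a common subsequence of length 2, and the DP table's final entry dp[8][5] is also 2, so no common subsequence is longer.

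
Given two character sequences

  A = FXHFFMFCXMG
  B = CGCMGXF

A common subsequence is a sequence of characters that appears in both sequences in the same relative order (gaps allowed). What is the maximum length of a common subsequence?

One common subsequence of length 3: C (A #8, B #3), M (A #10, B #4), G (A #11, B #5). The LCS DP gives dp[11][7] = 3, so this is optimal.

3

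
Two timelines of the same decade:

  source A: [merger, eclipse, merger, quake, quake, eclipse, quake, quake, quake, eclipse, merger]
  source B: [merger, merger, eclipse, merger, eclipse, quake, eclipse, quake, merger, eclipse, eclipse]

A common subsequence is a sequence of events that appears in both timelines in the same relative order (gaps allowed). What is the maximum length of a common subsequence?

Taking merger at source A[1]=source B[2], eclipse at source A[2]=source B[3], merger at source A[3]=source B[4], quake at source A[4]=source B[6], quake at source A[5]=source B[8], eclipse at source A[6]=source B[10], eclipse at source A[10]=source B[11] gives a common subsequence of length 7. Since dp[11][11] = 7, nothing longer is possible.

7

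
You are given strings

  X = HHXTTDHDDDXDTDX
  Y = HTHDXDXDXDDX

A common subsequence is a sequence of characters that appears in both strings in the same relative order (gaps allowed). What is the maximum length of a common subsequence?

10

Match H at X[2]=Y[1], then T at X[5]=Y[2], then H at X[7]=Y[3], then D at X[8]=Y[4], then D at X[9]=Y[6], then D at X[10]=Y[8], then X at X[11]=Y[9], then D at X[12]=Y[10], then D at X[14]=Y[11], then X at X[15]=Y[12] — 10 characters in the same relative order in both. dp[15][12] = 10 confirms this is the maximum.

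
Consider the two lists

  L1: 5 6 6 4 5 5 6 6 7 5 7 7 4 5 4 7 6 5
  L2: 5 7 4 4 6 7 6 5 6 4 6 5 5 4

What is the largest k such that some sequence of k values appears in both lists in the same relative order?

9

Pick 5 (L1 #1, L2 #1) → 6 (L1 #2, L2 #5) → 6 (L1 #3, L2 #7) → 5 (L1 #6, L2 #8) → 6 (L1 #7, L2 #9) → 6 (L1 #8, L2 #11) → 5 (L1 #10, L2 #12) → 5 (L1 #14, L2 #13) → 4 (L1 #15, L2 #14); all 9 values appear in both, in order. The LCS DP gives dp[18][14] = 9, so this is optimal.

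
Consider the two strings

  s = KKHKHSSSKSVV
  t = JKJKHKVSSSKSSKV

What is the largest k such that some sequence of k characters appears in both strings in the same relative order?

One common subsequence of length 10: K [1,2] → K [2,4] → H [3,5] → K [4,6] → S [6,8] → S [7,9] → S [8,10] → K [9,11] → S [10,13] → V [12,15], and the DP table's final entry dp[12][15] is also 10, so no common subsequence is longer.

10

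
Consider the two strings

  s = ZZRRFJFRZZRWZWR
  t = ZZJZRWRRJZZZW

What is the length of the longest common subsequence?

One common subsequence of length 9: Z [1,2], then Z [2,4], then R [3,7], then R [4,8], then J [6,9], then Z [9,10], then Z [10,11], then Z [13,12], then W [14,13]. dp[15][13] = 9 confirms this is the maximum.

9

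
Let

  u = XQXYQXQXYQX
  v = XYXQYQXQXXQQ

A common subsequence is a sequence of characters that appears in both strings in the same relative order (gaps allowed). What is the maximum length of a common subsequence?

Let dp[i][j] be the LCS length of the first i characters of u and the first j characters of v. dp[i][j] = dp[i-1][j-1]+1 when the i-th and j-th characters match, else max(dp[i-1][j], dp[i][j-1]).
    ·  X  Y  X  Q  Y  Q  X  Q  X  X  Q  Q
 ·  0  0  0  0  0  0  0  0  0  0  0  0  0
 X  0  1  1  1  1  1  1  1  1  1  1  1  1
 Q  0  1  1  1  2  2  2  2  2  2  2  2  2
 X  0  1  1  2  2  2  2  3  3  3  3  3  3
 Y  0  1  2  2  2  3  3  3  3  3  3  3  3
 Q  0  1  2  2  3  3  4  4  4  4  4  4  4
 X  0  1  2  3  3  3  4  5  5  5  5  5  5
 Q  0  1  2  3  4  4  4  5  6  6  6  6  6
 X  0  1  2  3  4  4  4  5  6  7  7  7  7
 Y  0  1  2  3  4  5  5  5  6  7  7  7  7
 Q  0  1  2  3  4  5  6  6  6  7  7  8  8
 X  0  1  2  3  4  5  6  7  7  7  8  8  8
dp[11][12] = 8. One LCS (by backtracking along matches): XQYQXQXQ.

8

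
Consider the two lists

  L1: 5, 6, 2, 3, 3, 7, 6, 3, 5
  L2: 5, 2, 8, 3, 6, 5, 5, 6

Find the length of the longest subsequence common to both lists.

Match 5 (L1 #1, L2 #1), then 2 (L1 #3, L2 #2), then 3 (L1 #5, L2 #4), then 6 (L1 #7, L2 #5), then 5 (L1 #9, L2 #7) — 5 values in the same relative order in both, and the DP table's final entry dp[9][8] is also 5, so no common subsequence is longer.

5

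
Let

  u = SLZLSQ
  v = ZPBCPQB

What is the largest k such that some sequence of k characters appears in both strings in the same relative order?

Let dp[i][j] be the LCS length of the first i characters of u and the first j characters of v. dp[i][j] = dp[i-1][j-1]+1 when the i-th and j-th characters match, else max(dp[i-1][j], dp[i][j-1]).
    ·  Z  P  B  C  P  Q  B
 ·  0  0  0  0  0  0  0  0
 S  0  0  0  0  0  0  0  0
 L  0  0  0  0  0  0  0  0
 Z  0  1  1  1  1  1  1  1
 L  0  1  1  1  1  1  1  1
 S  0  1  1  1  1  1  1  1
 Q  0  1  1  1  1  1  2  2
dp[6][7] = 2. One LCS (by backtracking along matches): ZQ.

2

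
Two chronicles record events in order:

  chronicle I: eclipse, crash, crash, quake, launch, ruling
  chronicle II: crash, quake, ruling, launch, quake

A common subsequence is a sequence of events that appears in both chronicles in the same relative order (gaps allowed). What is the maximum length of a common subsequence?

3

One common subsequence of length 3: crash at chronicle I[3]=chronicle II[1], then quake at chronicle I[4]=chronicle II[2], then launch at chronicle I[5]=chronicle II[4]. The LCS DP gives dp[6][5] = 3, so this is optimal.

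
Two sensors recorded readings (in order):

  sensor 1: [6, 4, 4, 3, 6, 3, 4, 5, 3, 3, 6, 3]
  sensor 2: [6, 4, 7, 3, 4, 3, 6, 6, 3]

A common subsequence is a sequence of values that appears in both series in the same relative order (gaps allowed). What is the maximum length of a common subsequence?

Pick 6 at sensor 1[1]=sensor 2[1], 4 at sensor 1[2]=sensor 2[2], 4 at sensor 1[3]=sensor 2[5], 3 at sensor 1[4]=sensor 2[6], 6 at sensor 1[5]=sensor 2[7], 6 at sensor 1[11]=sensor 2[8], 3 at sensor 1[12]=sensor 2[9]; all 7 values appear in both, in order. dp[12][9] = 7 confirms this is the maximum.

7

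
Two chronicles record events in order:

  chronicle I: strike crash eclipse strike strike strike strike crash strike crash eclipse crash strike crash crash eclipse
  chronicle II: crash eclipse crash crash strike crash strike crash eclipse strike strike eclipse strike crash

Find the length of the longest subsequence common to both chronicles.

9

Taking crash at chronicle I[2]=chronicle II[1] → eclipse at chronicle I[3]=chronicle II[2] → strike at chronicle I[4]=chronicle II[5] → strike at chronicle I[5]=chronicle II[7] → strike at chronicle I[7]=chronicle II[10] → strike at chronicle I[9]=chronicle II[11] → eclipse at chronicle I[11]=chronicle II[12] → strike at chronicle I[13]=chronicle II[13] → crash at chronicle I[15]=chronicle II[14] gives a common subsequence of length 9. The LCS DP gives dp[16][14] = 9, so this is optimal.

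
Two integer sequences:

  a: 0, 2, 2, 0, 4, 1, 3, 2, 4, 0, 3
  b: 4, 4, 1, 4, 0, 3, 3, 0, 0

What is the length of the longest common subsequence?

One common subsequence of length 5: 4 [5,2]; then 1 [6,3]; then 4 [9,4]; then 0 [10,5]; then 3 [11,7]. dp[11][9] = 5 confirms this is the maximum.

5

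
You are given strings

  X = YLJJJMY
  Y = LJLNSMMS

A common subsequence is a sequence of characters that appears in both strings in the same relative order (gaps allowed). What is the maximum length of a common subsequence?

3

Let dp[i][j] be the LCS length of the first i characters of X and the first j characters of Y. dp[i][j] = dp[i-1][j-1]+1 when the i-th and j-th characters match, else max(dp[i-1][j], dp[i][j-1]).
    ·  L  J  L  N  S  M  M  S
 ·  0  0  0  0  0  0  0  0  0
 Y  0  0  0  0  0  0  0  0  0
 L  0  1  1  1  1  1  1  1  1
 J  0  1  2  2  2  2  2  2  2
 J  0  1  2  2  2  2  2  2  2
 J  0  1  2  2  2  2  2  2  2
 M  0  1  2  2  2  2  3  3  3
 Y  0  1  2  2  2  2  3  3  3
dp[7][8] = 3. One LCS (by backtracking along matches): LJM.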